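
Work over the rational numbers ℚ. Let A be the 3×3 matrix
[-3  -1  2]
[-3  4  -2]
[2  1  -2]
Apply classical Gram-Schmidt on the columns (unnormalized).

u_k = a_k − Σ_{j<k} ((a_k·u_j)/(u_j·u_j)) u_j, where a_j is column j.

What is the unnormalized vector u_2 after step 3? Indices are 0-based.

Step 1: u_0 = a_0 = (-3, -3, 2).
Step 2: u_1 = a_1 − (-7/22)·u_0 = (-43/22, 67/22, 18/11).
Step 3: u_2 = a_2 − (-2/11)·u_0 − (-292/347)·u_1 = (-66/347, 6/347, -90/347).

u_2 = (-66/347, 6/347, -90/347)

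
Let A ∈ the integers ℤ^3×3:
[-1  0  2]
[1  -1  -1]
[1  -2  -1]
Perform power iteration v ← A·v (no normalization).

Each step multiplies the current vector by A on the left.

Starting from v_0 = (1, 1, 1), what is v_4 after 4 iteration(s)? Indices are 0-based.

v_4 = (-51, 47, 61)

v_0 = (1, 1, 1).
v_1 = A·v_0 = (1, -1, -2).
v_2 = A·v_1 = (-5, 4, 5).
v_3 = A·v_2 = (15, -14, -18).
v_4 = A·v_3 = (-51, 47, 61).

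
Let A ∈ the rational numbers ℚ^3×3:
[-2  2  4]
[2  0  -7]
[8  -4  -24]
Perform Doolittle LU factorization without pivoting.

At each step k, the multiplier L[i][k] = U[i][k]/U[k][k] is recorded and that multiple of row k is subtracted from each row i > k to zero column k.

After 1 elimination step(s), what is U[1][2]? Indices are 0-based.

[col 0] pivot -2
  R1 -= -1*R0 → (0, 2, -3)  (L[1][0] := -1)
  R2 -= -4*R0 → (0, 4, -8)  (L[2][0] := -4)

U[1][2] = -3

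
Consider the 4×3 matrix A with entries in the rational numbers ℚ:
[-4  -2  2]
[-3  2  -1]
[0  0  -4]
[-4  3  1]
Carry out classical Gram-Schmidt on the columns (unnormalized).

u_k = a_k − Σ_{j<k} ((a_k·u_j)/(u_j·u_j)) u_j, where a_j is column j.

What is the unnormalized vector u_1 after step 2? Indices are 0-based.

Step 1: u_0 = a_0 = (-4, -3, 0, -4).
Step 2: u_1 = a_1 − (-10/41)·u_0 = (-122/41, 52/41, 0, 83/41).

u_1 = (-122/41, 52/41, 0, 83/41)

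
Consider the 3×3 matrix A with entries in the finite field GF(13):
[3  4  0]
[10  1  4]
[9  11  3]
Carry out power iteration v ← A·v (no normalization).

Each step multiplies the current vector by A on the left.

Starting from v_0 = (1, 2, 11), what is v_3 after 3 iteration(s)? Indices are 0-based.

v_0 = (1, 2, 11).
v_1 = A·v_0 = (11, 4, 12).
v_2 = A·v_1 = (10, 6, 10).
v_3 = A·v_2 = (2, 3, 4).

v_3 = (2, 3, 4)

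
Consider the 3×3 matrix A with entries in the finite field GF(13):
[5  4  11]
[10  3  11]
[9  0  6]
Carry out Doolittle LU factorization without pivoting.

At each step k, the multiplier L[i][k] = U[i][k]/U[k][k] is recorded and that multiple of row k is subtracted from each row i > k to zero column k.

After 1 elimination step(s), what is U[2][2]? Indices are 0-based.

k=0: U[0][0]=5
  eliminate (1,0): mult=2, new row 1: (0, 8, 2); set L[1][0]=2
  eliminate (2,0): mult=7, new row 2: (0, 11, 7); set L[2][0]=7

U[2][2] = 7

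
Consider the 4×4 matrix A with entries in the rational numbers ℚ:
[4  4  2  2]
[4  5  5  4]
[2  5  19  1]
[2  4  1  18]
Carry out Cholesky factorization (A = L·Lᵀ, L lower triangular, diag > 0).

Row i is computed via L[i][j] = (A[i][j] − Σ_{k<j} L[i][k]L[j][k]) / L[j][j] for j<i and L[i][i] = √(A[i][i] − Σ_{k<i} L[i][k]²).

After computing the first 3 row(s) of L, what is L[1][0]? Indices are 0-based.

L[1][0] = 2

Step 1: L[0][0] = √(4) = 2.
  L[1][0] = (4) / L[0][0] = 2.
Step 2: L[1][1] = √(1) = 1.
  L[2][0] = (2) / L[0][0] = 1.
  L[2][1] = (3) / L[1][1] = 3.
Step 3: L[2][2] = √(9) = 3.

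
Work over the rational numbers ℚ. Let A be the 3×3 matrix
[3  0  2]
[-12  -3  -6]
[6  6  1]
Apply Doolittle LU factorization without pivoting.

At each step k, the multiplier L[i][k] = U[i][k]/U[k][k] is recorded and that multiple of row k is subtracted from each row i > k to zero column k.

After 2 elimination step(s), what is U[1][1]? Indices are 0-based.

[col 0] pivot 3
  R1 -= -4*R0 → (0, -3, 2)  (L[1][0] := -4)
  R2 -= 2*R0 → (0, 6, -3)  (L[2][0] := 2)
[col 1] pivot -3
  R2 -= -2*R1 → (0, 0, 1)  (L[2][1] := -2)

U[1][1] = -3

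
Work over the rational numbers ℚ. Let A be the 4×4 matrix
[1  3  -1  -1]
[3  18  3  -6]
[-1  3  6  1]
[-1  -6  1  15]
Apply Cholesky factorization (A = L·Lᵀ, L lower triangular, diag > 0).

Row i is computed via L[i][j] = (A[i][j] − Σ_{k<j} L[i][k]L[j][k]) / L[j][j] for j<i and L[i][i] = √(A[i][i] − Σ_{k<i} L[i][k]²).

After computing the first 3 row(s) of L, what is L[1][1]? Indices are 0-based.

Step 1: L[0][0] = √(1) = 1.
  L[1][0] = (3) / L[0][0] = 3.
Step 2: L[1][1] = √(9) = 3.
  L[2][0] = (-1) / L[0][0] = -1.
  L[2][1] = (6) / L[1][1] = 2.
Step 3: L[2][2] = √(1) = 1.

L[1][1] = 3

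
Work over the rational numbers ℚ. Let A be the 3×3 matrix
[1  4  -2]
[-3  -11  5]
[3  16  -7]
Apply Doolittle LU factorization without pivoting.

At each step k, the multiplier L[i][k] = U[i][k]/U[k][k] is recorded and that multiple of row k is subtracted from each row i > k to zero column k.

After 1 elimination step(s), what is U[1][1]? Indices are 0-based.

[col 0] pivot 1
  R1 -= -3*R0 → (0, 1, -1)  (L[1][0] := -3)
  R2 -= 3*R0 → (0, 4, -1)  (L[2][0] := 3)

U[1][1] = 1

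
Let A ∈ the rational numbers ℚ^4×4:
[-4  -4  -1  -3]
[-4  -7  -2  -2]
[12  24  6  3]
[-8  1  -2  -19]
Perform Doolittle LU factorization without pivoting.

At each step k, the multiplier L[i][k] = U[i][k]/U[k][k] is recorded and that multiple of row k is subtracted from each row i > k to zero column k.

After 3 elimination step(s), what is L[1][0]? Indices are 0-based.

L[1][0] = 1

k=0: U[0][0]=-4
  eliminate (1,0): mult=1, new row 1: (0, -3, -1, 1); set L[1][0]=1
  eliminate (2,0): mult=-3, new row 2: (0, 12, 3, -6); set L[2][0]=-3
  eliminate (3,0): mult=2, new row 3: (0, 9, 0, -13); set L[3][0]=2
k=1: U[1][1]=-3
  eliminate (2,1): mult=-4, new row 2: (0, 0, -1, -2); set L[2][1]=-4
  eliminate (3,1): mult=-3, new row 3: (0, 0, -3, -10); set L[3][1]=-3
k=2: U[2][2]=-1
  eliminate (3,2): mult=3, new row 3: (0, 0, 0, -4); set L[3][2]=3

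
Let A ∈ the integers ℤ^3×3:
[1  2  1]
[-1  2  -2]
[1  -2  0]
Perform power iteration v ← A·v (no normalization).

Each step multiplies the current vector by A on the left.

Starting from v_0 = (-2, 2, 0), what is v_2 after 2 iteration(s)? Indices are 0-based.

v_0 = (-2, 2, 0).
v_1 = A·v_0 = (2, 6, -6).
v_2 = A·v_1 = (8, 22, -10).

v_2 = (8, 22, -10)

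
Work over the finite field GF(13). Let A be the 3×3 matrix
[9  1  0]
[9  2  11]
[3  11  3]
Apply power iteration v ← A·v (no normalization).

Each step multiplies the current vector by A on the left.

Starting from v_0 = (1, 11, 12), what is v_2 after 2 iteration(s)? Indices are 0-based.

v_2 = (5, 4, 6)

v_0 = (1, 11, 12).
v_1 = A·v_0 = (7, 7, 4).
v_2 = A·v_1 = (5, 4, 6).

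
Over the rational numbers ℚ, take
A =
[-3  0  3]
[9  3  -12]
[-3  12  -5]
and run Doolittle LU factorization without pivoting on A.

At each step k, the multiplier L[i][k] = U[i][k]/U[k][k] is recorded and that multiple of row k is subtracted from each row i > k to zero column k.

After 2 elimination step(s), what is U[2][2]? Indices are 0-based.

[col 0] pivot -3
  R1 -= -3*R0 → (0, 3, -3)  (L[1][0] := -3)
  R2 -= 1*R0 → (0, 12, -8)  (L[2][0] := 1)
[col 1] pivot 3
  R2 -= 4*R1 → (0, 0, 4)  (L[2][1] := 4)

U[2][2] = 4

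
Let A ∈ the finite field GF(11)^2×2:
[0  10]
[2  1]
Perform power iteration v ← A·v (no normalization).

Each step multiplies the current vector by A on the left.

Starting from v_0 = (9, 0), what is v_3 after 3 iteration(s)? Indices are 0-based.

v_0 = (9, 0).
v_1 = A·v_0 = (0, 7).
v_2 = A·v_1 = (4, 7).
v_3 = A·v_2 = (4, 4).

v_3 = (4, 4)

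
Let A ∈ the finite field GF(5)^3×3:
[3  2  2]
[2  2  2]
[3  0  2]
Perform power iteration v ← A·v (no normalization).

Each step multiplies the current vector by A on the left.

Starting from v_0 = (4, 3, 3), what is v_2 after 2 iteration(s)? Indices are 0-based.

v_0 = (4, 3, 3).
v_1 = A·v_0 = (4, 0, 3).
v_2 = A·v_1 = (3, 4, 3).

v_2 = (3, 4, 3)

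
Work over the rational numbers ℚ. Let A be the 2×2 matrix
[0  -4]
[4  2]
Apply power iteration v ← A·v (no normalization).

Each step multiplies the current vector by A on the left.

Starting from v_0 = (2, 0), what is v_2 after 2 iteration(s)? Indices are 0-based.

v_2 = (-32, 16)

v_0 = (2, 0).
v_1 = A·v_0 = (0, 8).
v_2 = A·v_1 = (-32, 16).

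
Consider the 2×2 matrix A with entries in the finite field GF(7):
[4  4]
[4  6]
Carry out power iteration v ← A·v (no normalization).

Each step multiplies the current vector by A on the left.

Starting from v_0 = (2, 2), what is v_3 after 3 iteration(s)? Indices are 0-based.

v_3 = (3, 0)

v_0 = (2, 2).
v_1 = A·v_0 = (2, 6).
v_2 = A·v_1 = (4, 2).
v_3 = A·v_2 = (3, 0).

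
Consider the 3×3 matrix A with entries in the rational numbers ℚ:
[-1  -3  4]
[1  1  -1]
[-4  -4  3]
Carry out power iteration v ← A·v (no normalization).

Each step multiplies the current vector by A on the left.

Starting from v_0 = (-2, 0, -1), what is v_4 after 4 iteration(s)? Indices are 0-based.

v_4 = (-25, 84, -349)

v_0 = (-2, 0, -1).
v_1 = A·v_0 = (-2, -1, 5).
v_2 = A·v_1 = (25, -8, 27).
v_3 = A·v_2 = (107, -10, 13).
v_4 = A·v_3 = (-25, 84, -349).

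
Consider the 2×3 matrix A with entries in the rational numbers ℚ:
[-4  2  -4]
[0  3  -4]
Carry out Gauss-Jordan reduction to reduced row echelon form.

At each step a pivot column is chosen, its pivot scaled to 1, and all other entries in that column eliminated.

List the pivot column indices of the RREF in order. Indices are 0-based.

pivot columns: 0, 1

[1] R0 /= -4  ⇒  (1, -1/2, 1)
[2] R1 /= 3  ⇒  (0, 1, -4/3)
     R0 -= -1/2·R1  ⇒  (1, 0, 1/3)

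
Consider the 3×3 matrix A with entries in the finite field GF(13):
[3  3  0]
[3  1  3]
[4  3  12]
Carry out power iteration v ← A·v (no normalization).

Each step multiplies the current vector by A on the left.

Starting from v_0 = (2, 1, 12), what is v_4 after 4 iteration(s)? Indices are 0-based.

v_0 = (2, 1, 12).
v_1 = A·v_0 = (9, 4, 12).
v_2 = A·v_1 = (0, 2, 10).
v_3 = A·v_2 = (6, 6, 9).
v_4 = A·v_3 = (10, 12, 7).

v_4 = (10, 12, 7)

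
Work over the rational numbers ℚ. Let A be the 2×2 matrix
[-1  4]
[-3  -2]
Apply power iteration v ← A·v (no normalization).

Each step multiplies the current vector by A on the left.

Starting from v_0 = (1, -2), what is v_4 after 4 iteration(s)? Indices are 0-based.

v_4 = (-443, -83)

v_0 = (1, -2).
v_1 = A·v_0 = (-9, 1).
v_2 = A·v_1 = (13, 25).
v_3 = A·v_2 = (87, -89).
v_4 = A·v_3 = (-443, -83).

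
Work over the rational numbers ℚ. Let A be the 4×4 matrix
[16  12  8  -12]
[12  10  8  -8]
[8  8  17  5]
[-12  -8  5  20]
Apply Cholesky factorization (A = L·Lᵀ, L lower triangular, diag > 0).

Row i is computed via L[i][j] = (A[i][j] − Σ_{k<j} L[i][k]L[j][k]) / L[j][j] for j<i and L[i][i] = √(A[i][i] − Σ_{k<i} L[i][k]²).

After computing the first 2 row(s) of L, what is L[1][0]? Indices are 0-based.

L[1][0] = 3

Step 1: L[0][0] = √(16) = 4.
  L[1][0] = (12) / L[0][0] = 3.
Step 2: L[1][1] = √(1) = 1.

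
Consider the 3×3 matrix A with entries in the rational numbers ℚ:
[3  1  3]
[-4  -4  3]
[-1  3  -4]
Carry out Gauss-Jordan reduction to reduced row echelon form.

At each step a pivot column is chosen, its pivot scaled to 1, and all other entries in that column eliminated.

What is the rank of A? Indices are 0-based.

rank = 3

[1] R0 /= 3  ⇒  (1, 1/3, 1)
     R1 -= -4·R0  ⇒  (0, -8/3, 7)
     R2 -= -1·R0  ⇒  (0, 10/3, -3)
[2] R1 /= -8/3  ⇒  (0, 1, -21/8)
     R0 -= 1/3·R1  ⇒  (1, 0, 15/8)
     R2 -= 10/3·R1  ⇒  (0, 0, 23/4)
[3] R2 /= 23/4  ⇒  (0, 0, 1)
     R0 -= 15/8·R2  ⇒  (1, 0, 0)
     R1 -= -21/8·R2  ⇒  (0, 1, 0)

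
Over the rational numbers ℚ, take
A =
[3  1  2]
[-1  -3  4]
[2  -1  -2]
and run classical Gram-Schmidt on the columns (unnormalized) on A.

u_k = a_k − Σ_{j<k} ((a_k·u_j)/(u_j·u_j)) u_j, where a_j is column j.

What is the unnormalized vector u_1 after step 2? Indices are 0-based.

u_1 = (1/7, -19/7, -11/7)

Step 1: u_0 = a_0 = (3, -1, 2).
Step 2: u_1 = a_1 − (2/7)·u_0 = (1/7, -19/7, -11/7).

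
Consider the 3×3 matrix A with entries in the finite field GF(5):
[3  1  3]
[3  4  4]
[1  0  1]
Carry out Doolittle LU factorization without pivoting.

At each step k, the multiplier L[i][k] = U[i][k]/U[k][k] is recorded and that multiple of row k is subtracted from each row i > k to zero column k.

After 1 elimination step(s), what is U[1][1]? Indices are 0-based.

U[1][1] = 3

[col 0] pivot 3
  R1 -= 1*R0 → (0, 3, 1)  (L[1][0] := 1)
  R2 -= 2*R0 → (0, 3, 0)  (L[2][0] := 2)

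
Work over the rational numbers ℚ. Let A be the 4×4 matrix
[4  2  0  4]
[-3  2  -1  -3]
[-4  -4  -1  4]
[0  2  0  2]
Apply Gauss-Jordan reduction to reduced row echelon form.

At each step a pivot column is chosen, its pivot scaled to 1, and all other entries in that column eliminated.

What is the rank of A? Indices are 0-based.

[1] R0 /= 4  ⇒  (1, 1/2, 0, 1)
     R1 -= -3·R0  ⇒  (0, 7/2, -1, 0)
     R2 -= -4·R0  ⇒  (0, -2, -1, 8)
[2] R1 /= 7/2  ⇒  (0, 1, -2/7, 0)
     R0 -= 1/2·R1  ⇒  (1, 0, 1/7, 1)
     R2 -= -2·R1  ⇒  (0, 0, -11/7, 8)
     R3 -= 2·R1  ⇒  (0, 0, 4/7, 2)
[3] R2 /= -11/7  ⇒  (0, 0, 1, -56/11)
     R0 -= 1/7·R2  ⇒  (1, 0, 0, 19/11)
     R1 -= -2/7·R2  ⇒  (0, 1, 0, -16/11)
     R3 -= 4/7·R2  ⇒  (0, 0, 0, 54/11)
[4] R3 /= 54/11  ⇒  (0, 0, 0, 1)
     R0 -= 19/11·R3  ⇒  (1, 0, 0, 0)
     R1 -= -16/11·R3  ⇒  (0, 1, 0, 0)
     R2 -= -56/11·R3  ⇒  (0, 0, 1, 0)

rank = 4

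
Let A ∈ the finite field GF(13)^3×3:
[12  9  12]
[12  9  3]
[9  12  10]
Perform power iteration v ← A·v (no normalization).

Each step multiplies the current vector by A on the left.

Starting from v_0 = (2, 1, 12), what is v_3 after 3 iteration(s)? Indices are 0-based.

v_0 = (2, 1, 12).
v_1 = A·v_0 = (8, 4, 7).
v_2 = A·v_1 = (8, 10, 8).
v_3 = A·v_2 = (9, 2, 12).

v_3 = (9, 2, 12)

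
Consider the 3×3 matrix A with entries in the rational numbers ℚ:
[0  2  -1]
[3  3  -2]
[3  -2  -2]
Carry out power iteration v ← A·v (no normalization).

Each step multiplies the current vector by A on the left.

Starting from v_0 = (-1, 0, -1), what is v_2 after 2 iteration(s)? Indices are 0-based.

v_2 = (-1, 2, 7)

v_0 = (-1, 0, -1).
v_1 = A·v_0 = (1, -1, -1).
v_2 = A·v_1 = (-1, 2, 7).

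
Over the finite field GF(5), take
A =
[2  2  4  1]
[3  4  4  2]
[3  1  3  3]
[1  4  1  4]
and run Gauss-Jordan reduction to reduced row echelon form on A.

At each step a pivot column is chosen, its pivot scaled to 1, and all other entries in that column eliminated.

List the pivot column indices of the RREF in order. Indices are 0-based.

pivot columns: 0, 1, 2, 3

[1] R0 /= 2  ⇒  (1, 1, 2, 3)
     R1 -= 3·R0  ⇒  (0, 1, 3, 3)
     R2 -= 3·R0  ⇒  (0, 3, 2, 4)
     R3 -= 1·R0  ⇒  (0, 3, 4, 1)
[2] R1 /= 1  ⇒  (0, 1, 3, 3)
     R0 -= 1·R1  ⇒  (1, 0, 4, 0)
     R2 -= 3·R1  ⇒  (0, 0, 3, 0)
     R3 -= 3·R1  ⇒  (0, 0, 0, 2)
[3] R2 /= 3  ⇒  (0, 0, 1, 0)
     R0 -= 4·R2  ⇒  (1, 0, 0, 0)
     R1 -= 3·R2  ⇒  (0, 1, 0, 3)
[4] R3 /= 2  ⇒  (0, 0, 0, 1)
     R1 -= 3·R3  ⇒  (0, 1, 0, 0)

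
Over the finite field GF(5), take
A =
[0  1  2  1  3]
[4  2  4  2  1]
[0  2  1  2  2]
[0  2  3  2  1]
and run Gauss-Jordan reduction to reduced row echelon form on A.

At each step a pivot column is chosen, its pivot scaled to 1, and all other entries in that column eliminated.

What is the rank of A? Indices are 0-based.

pivot(0,0): swap R0↔R1
pivot(0,0)=4: scale R0 → (1, 3, 1, 3, 4)
pivot(1,1)=1: scale R1 → (0, 1, 2, 1, 3)
  clear (0,1): R0 −= (3)R1 → (1, 0, 0, 0, 0)
  clear (2,1): R2 −= (2)R1 → (0, 0, 2, 0, 1)
  clear (3,1): R3 −= (2)R1 → (0, 0, 4, 0, 0)
pivot(2,2)=2: scale R2 → (0, 0, 1, 0, 3)
  clear (1,2): R1 −= (2)R2 → (0, 1, 0, 1, 2)
  clear (3,2): R3 −= (4)R2 → (0, 0, 0, 0, 3)
col 3: no nonzero at/below row 3; advance.
pivot(3,4)=3: scale R3 → (0, 0, 0, 0, 1)
  clear (1,4): R1 −= (2)R3 → (0, 1, 0, 1, 0)
  clear (2,4): R2 −= (3)R3 → (0, 0, 1, 0, 0)

rank = 4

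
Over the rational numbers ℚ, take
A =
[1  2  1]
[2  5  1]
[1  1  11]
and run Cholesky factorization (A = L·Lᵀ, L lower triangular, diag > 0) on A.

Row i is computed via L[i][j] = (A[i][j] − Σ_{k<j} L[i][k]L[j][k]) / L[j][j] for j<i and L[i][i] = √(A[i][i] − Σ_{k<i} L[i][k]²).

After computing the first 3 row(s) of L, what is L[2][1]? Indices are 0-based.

L[2][1] = -1

Step 1: L[0][0] = √(1) = 1.
  L[1][0] = (2) / L[0][0] = 2.
Step 2: L[1][1] = √(1) = 1.
  L[2][0] = (1) / L[0][0] = 1.
  L[2][1] = (-1) / L[1][1] = -1.
Step 3: L[2][2] = √(9) = 3.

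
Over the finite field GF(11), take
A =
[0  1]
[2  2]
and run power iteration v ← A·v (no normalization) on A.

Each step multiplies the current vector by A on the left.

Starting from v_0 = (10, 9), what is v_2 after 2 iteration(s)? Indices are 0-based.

v_0 = (10, 9).
v_1 = A·v_0 = (9, 5).
v_2 = A·v_1 = (5, 6).

v_2 = (5, 6)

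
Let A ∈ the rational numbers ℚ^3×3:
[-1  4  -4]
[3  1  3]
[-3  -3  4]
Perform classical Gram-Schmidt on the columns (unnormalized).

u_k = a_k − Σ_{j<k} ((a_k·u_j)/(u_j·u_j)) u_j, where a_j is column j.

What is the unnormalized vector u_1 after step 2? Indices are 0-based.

Step 1: u_0 = a_0 = (-1, 3, -3).
Step 2: u_1 = a_1 − (8/19)·u_0 = (84/19, -5/19, -33/19).

u_1 = (84/19, -5/19, -33/19)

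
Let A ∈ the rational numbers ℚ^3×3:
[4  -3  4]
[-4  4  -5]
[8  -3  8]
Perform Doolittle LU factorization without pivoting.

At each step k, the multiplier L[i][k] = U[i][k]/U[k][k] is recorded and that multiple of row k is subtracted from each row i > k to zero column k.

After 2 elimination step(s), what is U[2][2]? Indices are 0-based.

[col 0] pivot 4
  R1 -= -1*R0 → (0, 1, -1)  (L[1][0] := -1)
  R2 -= 2*R0 → (0, 3, 0)  (L[2][0] := 2)
[col 1] pivot 1
  R2 -= 3*R1 → (0, 0, 3)  (L[2][1] := 3)

U[2][2] = 3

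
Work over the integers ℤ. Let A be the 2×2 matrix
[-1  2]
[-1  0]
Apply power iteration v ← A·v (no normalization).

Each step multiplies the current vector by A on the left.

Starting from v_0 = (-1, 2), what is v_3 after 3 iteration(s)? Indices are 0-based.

v_0 = (-1, 2).
v_1 = A·v_0 = (5, 1).
v_2 = A·v_1 = (-3, -5).
v_3 = A·v_2 = (-7, 3).

v_3 = (-7, 3)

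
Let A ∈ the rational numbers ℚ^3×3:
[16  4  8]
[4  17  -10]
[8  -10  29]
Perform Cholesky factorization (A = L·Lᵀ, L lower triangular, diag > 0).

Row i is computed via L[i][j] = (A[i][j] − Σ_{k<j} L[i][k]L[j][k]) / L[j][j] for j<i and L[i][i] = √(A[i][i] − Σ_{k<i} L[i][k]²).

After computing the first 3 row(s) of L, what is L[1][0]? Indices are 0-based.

Step 1: L[0][0] = √(16) = 4.
  L[1][0] = (4) / L[0][0] = 1.
Step 2: L[1][1] = √(16) = 4.
  L[2][0] = (8) / L[0][0] = 2.
  L[2][1] = (-12) / L[1][1] = -3.
Step 3: L[2][2] = √(16) = 4.

L[1][0] = 1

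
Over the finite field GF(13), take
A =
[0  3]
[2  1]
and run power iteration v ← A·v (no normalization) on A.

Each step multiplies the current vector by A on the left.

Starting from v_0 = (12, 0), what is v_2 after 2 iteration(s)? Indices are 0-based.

v_2 = (7, 11)

v_0 = (12, 0).
v_1 = A·v_0 = (0, 11).
v_2 = A·v_1 = (7, 11).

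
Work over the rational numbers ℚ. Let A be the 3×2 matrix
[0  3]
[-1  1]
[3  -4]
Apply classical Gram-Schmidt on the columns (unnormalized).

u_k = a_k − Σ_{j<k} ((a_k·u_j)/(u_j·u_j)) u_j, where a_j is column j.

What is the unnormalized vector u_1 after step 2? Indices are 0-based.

Step 1: u_0 = a_0 = (0, -1, 3).
Step 2: u_1 = a_1 − (-13/10)·u_0 = (3, -3/10, -1/10).

u_1 = (3, -3/10, -1/10)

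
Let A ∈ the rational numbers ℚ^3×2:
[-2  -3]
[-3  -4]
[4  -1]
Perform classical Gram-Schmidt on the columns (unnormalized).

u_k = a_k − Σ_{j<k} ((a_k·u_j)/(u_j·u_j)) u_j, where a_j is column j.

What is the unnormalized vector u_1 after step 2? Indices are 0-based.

Step 1: u_0 = a_0 = (-2, -3, 4).
Step 2: u_1 = a_1 − (14/29)·u_0 = (-59/29, -74/29, -85/29).

u_1 = (-59/29, -74/29, -85/29)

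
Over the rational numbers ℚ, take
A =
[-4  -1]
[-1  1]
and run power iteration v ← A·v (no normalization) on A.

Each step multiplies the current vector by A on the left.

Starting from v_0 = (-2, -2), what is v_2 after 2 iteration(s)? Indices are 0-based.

v_2 = (-40, -10)

v_0 = (-2, -2).
v_1 = A·v_0 = (10, 0).
v_2 = A·v_1 = (-40, -10).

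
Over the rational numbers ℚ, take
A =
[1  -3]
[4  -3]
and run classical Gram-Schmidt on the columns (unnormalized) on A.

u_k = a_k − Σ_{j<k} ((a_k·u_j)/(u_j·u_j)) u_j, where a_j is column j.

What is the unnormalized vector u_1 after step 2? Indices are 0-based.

Step 1: u_0 = a_0 = (1, 4).
Step 2: u_1 = a_1 − (-15/17)·u_0 = (-36/17, 9/17).

u_1 = (-36/17, 9/17)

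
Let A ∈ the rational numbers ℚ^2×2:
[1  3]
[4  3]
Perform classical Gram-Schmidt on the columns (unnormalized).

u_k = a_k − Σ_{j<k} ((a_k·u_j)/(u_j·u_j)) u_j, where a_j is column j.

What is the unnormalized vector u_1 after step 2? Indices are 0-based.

Step 1: u_0 = a_0 = (1, 4).
Step 2: u_1 = a_1 − (15/17)·u_0 = (36/17, -9/17).

u_1 = (36/17, -9/17)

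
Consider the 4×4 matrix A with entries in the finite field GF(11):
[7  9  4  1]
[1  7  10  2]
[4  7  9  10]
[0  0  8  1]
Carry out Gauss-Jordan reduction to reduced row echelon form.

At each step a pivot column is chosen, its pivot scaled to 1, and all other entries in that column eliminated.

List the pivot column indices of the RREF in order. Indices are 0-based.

pivot columns: 0, 1, 2, 3

[1] R0 /= 7  ⇒  (1, 6, 10, 8)
     R1 -= 1·R0  ⇒  (0, 1, 0, 5)
     R2 -= 4·R0  ⇒  (0, 5, 2, 0)
[2] R1 /= 1  ⇒  (0, 1, 0, 5)
     R0 -= 6·R1  ⇒  (1, 0, 10, 0)
     R2 -= 5·R1  ⇒  (0, 0, 2, 8)
[3] R2 /= 2  ⇒  (0, 0, 1, 4)
     R0 -= 10·R2  ⇒  (1, 0, 0, 4)
     R3 -= 8·R2  ⇒  (0, 0, 0, 2)
[4] R3 /= 2  ⇒  (0, 0, 0, 1)
     R0 -= 4·R3  ⇒  (1, 0, 0, 0)
     R1 -= 5·R3  ⇒  (0, 1, 0, 0)
     R2 -= 4·R3  ⇒  (0, 0, 1, 0)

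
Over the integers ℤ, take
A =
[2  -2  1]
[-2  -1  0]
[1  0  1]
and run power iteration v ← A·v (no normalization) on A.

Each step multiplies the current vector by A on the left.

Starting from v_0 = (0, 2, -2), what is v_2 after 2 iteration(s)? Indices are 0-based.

v_0 = (0, 2, -2).
v_1 = A·v_0 = (-6, -2, -2).
v_2 = A·v_1 = (-10, 14, -8).

v_2 = (-10, 14, -8)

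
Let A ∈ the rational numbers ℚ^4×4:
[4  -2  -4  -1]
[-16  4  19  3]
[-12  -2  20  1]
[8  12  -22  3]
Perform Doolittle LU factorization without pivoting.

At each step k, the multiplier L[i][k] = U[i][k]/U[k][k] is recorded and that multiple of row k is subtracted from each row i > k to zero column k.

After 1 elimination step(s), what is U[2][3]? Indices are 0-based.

k=0: U[0][0]=4
  eliminate (1,0): mult=-4, new row 1: (0, -4, 3, -1); set L[1][0]=-4
  eliminate (2,0): mult=-3, new row 2: (0, -8, 8, -2); set L[2][0]=-3
  eliminate (3,0): mult=2, new row 3: (0, 16, -14, 5); set L[3][0]=2

U[2][3] = -2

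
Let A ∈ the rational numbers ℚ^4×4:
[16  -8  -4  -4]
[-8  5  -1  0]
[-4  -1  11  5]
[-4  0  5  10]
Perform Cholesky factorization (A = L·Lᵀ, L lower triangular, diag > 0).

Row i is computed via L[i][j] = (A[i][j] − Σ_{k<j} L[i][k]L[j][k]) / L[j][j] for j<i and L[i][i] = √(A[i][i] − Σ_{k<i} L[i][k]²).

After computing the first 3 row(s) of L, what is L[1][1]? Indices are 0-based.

Step 1: L[0][0] = √(16) = 4.
  L[1][0] = (-8) / L[0][0] = -2.
Step 2: L[1][1] = √(1) = 1.
  L[2][0] = (-4) / L[0][0] = -1.
  L[2][1] = (-3) / L[1][1] = -3.
Step 3: L[2][2] = √(1) = 1.

L[1][1] = 1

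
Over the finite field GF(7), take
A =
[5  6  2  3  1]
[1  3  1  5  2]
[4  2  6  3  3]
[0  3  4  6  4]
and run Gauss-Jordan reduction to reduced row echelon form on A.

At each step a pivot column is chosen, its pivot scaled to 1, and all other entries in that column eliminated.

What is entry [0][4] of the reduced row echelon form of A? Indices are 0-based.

[1] R0 /= 5  ⇒  (1, 4, 6, 2, 3)
     R1 -= 1·R0  ⇒  (0, 6, 2, 3, 6)
     R2 -= 4·R0  ⇒  (0, 0, 3, 2, 5)
[2] R1 /= 6  ⇒  (0, 1, 5, 4, 1)
     R0 -= 4·R1  ⇒  (1, 0, 0, 0, 6)
     R3 -= 3·R1  ⇒  (0, 0, 3, 1, 1)
[3] R2 /= 3  ⇒  (0, 0, 1, 3, 4)
     R1 -= 5·R2  ⇒  (0, 1, 0, 3, 2)
     R3 -= 3·R2  ⇒  (0, 0, 0, 6, 3)
[4] R3 /= 6  ⇒  (0, 0, 0, 1, 4)
     R1 -= 3·R3  ⇒  (0, 1, 0, 0, 4)
     R2 -= 3·R3  ⇒  (0, 0, 1, 0, 6)

M[0][4] = 6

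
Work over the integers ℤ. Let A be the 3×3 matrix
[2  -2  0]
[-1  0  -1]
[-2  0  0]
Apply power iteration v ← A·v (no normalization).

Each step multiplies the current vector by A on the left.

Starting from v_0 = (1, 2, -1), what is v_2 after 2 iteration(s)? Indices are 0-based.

v_2 = (-4, 4, 4)

v_0 = (1, 2, -1).
v_1 = A·v_0 = (-2, 0, -2).
v_2 = A·v_1 = (-4, 4, 4).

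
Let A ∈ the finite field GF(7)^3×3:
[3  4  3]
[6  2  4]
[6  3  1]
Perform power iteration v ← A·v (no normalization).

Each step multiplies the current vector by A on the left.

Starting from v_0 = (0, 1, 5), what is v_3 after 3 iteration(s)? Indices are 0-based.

v_0 = (0, 1, 5).
v_1 = A·v_0 = (5, 1, 1).
v_2 = A·v_1 = (1, 1, 6).
v_3 = A·v_2 = (4, 4, 1).

v_3 = (4, 4, 1)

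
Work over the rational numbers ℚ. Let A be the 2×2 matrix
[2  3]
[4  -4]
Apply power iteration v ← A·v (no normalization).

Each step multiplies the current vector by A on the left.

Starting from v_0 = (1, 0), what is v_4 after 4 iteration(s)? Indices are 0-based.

v_4 = (304, -352)

v_0 = (1, 0).
v_1 = A·v_0 = (2, 4).
v_2 = A·v_1 = (16, -8).
v_3 = A·v_2 = (8, 96).
v_4 = A·v_3 = (304, -352).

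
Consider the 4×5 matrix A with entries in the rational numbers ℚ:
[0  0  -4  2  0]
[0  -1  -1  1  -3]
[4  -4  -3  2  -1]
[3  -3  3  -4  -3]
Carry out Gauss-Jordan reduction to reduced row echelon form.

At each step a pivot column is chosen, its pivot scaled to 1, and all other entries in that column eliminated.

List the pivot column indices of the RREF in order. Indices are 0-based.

pivot(0,0): swap R0↔R2
pivot(0,0)=4: scale R0 → (1, -1, -3/4, 1/2, -1/4)
  clear (3,0): R3 −= (3)R0 → (0, 0, 21/4, -11/2, -9/4)
pivot(1,1)=-1: scale R1 → (0, 1, 1, -1, 3)
  clear (0,1): R0 −= (-1)R1 → (1, 0, 1/4, -1/2, 11/4)
pivot(2,2)=-4: scale R2 → (0, 0, 1, -1/2, 0)
  clear (0,2): R0 −= (1/4)R2 → (1, 0, 0, -3/8, 11/4)
  clear (1,2): R1 −= (1)R2 → (0, 1, 0, -1/2, 3)
  clear (3,2): R3 −= (21/4)R2 → (0, 0, 0, -23/8, -9/4)
pivot(3,3)=-23/8: scale R3 → (0, 0, 0, 1, 18/23)
  clear (0,3): R0 −= (-3/8)R3 → (1, 0, 0, 0, 70/23)
  clear (1,3): R1 −= (-1/2)R3 → (0, 1, 0, 0, 78/23)
  clear (2,3): R2 −= (-1/2)R3 → (0, 0, 1, 0, 9/23)

pivot columns: 0, 1, 2, 3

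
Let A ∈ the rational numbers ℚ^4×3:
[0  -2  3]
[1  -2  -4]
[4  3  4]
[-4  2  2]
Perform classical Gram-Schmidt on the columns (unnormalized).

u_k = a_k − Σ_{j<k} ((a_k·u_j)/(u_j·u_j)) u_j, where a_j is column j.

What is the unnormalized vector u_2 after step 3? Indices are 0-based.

u_2 = (3239/689, -1632/689, 62/53, 398/689)

Step 1: u_0 = a_0 = (0, 1, 4, -4).
Step 2: u_1 = a_1 − (2/33)·u_0 = (-2, -68/33, 91/33, 74/33).
Step 3: u_2 = a_2 − (4/33)·u_0 − (586/689)·u_1 = (3239/689, -1632/689, 62/53, 398/689).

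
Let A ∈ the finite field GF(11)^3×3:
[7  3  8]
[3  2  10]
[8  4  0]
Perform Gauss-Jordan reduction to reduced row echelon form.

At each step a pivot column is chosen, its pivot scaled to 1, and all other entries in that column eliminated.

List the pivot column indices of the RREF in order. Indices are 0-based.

pivot(0,0)=7: scale R0 → (1, 2, 9)
  clear (1,0): R1 −= (3)R0 → (0, 7, 5)
  clear (2,0): R2 −= (8)R0 → (0, 10, 5)
pivot(1,1)=7: scale R1 → (0, 1, 7)
  clear (0,1): R0 −= (2)R1 → (1, 0, 6)
  clear (2,1): R2 −= (10)R1 → (0, 0, 1)
pivot(2,2)=1: scale R2 → (0, 0, 1)
  clear (0,2): R0 −= (6)R2 → (1, 0, 0)
  clear (1,2): R1 −= (7)R2 → (0, 1, 0)

pivot columns: 0, 1, 2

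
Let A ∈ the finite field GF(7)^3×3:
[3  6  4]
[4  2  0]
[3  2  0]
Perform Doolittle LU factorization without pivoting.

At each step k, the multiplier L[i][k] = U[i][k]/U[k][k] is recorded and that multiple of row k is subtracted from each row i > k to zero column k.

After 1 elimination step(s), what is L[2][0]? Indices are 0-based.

L[2][0] = 1

k=0: U[0][0]=3
  eliminate (1,0): mult=6, new row 1: (0, 1, 4); set L[1][0]=6
  eliminate (2,0): mult=1, new row 2: (0, 3, 3); set L[2][0]=1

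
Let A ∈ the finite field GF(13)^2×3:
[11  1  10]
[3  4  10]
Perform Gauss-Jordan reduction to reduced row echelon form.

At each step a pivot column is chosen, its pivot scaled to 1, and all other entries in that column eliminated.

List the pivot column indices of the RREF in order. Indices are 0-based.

step 1: normalize row 0 (÷11) = (1, 6, 8)
  row 1: subtract 3×row0 = (0, 12, 12)
step 2: normalize row 1 (÷12) = (0, 1, 1)
  row 0: subtract 6×row1 = (1, 0, 2)

pivot columns: 0, 1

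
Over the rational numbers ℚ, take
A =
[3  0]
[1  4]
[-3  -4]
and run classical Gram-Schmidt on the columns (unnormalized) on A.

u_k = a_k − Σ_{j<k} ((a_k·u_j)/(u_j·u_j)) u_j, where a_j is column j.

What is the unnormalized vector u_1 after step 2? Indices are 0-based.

u_1 = (-48/19, 60/19, -28/19)

Step 1: u_0 = a_0 = (3, 1, -3).
Step 2: u_1 = a_1 − (16/19)·u_0 = (-48/19, 60/19, -28/19).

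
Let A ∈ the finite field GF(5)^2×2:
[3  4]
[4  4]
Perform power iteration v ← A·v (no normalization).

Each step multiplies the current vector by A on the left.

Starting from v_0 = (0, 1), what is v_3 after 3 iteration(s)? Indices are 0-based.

v_3 = (2, 0)

v_0 = (0, 1).
v_1 = A·v_0 = (4, 4).
v_2 = A·v_1 = (3, 2).
v_3 = A·v_2 = (2, 0).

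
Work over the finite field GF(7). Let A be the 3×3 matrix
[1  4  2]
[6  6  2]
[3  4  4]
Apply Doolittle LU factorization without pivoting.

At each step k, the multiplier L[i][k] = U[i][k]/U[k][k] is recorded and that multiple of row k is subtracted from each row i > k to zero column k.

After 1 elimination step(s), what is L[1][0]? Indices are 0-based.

L[1][0] = 6

k=0: U[0][0]=1
  eliminate (1,0): mult=6, new row 1: (0, 3, 4); set L[1][0]=6
  eliminate (2,0): mult=3, new row 2: (0, 6, 5); set L[2][0]=3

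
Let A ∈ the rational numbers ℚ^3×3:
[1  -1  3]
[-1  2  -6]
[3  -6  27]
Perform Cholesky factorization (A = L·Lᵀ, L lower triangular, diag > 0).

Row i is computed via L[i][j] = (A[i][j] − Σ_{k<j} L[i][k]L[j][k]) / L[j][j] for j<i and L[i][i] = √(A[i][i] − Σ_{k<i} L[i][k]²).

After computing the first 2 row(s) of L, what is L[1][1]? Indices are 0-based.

L[1][1] = 1

Step 1: L[0][0] = √(1) = 1.
  L[1][0] = (-1) / L[0][0] = -1.
Step 2: L[1][1] = √(1) = 1.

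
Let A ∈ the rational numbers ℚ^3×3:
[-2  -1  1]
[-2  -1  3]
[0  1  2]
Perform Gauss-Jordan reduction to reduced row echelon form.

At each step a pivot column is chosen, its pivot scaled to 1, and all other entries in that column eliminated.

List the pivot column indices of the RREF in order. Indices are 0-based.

pivot(0,0)=-2: scale R0 → (1, 1/2, -1/2)
  clear (1,0): R1 −= (-2)R0 → (0, 0, 2)
pivot(1,1): swap R1↔R2
pivot(1,1)=1: scale R1 → (0, 1, 2)
  clear (0,1): R0 −= (1/2)R1 → (1, 0, -3/2)
pivot(2,2)=2: scale R2 → (0, 0, 1)
  clear (0,2): R0 −= (-3/2)R2 → (1, 0, 0)
  clear (1,2): R1 −= (2)R2 → (0, 1, 0)

pivot columns: 0, 1, 2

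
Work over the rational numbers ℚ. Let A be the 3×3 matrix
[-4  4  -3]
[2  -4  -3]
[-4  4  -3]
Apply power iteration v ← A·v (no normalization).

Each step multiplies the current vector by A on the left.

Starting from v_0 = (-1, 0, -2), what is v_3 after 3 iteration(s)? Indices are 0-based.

v_0 = (-1, 0, -2).
v_1 = A·v_0 = (10, 4, 10).
v_2 = A·v_1 = (-54, -26, -54).
v_3 = A·v_2 = (274, 158, 274).

v_3 = (274, 158, 274)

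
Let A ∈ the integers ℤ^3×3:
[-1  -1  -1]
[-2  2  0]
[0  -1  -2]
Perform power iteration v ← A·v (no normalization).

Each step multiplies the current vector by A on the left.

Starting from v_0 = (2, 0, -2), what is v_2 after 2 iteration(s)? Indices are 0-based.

v_0 = (2, 0, -2).
v_1 = A·v_0 = (0, -4, 4).
v_2 = A·v_1 = (0, -8, -4).

v_2 = (0, -8, -4)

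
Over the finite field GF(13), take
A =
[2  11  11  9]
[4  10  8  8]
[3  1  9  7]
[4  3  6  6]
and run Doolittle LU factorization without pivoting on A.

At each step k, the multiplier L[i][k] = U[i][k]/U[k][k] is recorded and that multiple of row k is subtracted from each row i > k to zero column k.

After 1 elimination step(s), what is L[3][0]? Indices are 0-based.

k=0: U[0][0]=2
  eliminate (1,0): mult=2, new row 1: (0, 1, 12, 3); set L[1][0]=2
  eliminate (2,0): mult=8, new row 2: (0, 4, 12, 0); set L[2][0]=8
  eliminate (3,0): mult=2, new row 3: (0, 7, 10, 1); set L[3][0]=2

L[3][0] = 2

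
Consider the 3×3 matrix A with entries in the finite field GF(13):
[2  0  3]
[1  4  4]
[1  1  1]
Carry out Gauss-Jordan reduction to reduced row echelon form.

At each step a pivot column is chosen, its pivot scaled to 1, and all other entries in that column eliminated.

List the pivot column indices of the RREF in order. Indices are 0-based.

pivot columns: 0, 1, 2

step 1: normalize row 0 (÷2) = (1, 0, 8)
  row 1: subtract 1×row0 = (0, 4, 9)
  row 2: subtract 1×row0 = (0, 1, 6)
step 2: normalize row 1 (÷4) = (0, 1, 12)
  row 2: subtract 1×row1 = (0, 0, 7)
step 3: normalize row 2 (÷7) = (0, 0, 1)
  row 0: subtract 8×row2 = (1, 0, 0)
  row 1: subtract 12×row2 = (0, 1, 0)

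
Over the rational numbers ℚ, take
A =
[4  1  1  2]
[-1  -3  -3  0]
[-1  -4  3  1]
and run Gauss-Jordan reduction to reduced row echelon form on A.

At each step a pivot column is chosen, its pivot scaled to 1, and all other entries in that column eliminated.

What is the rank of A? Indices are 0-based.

pivot(0,0)=4: scale R0 → (1, 1/4, 1/4, 1/2)
  clear (1,0): R1 −= (-1)R0 → (0, -11/4, -11/4, 1/2)
  clear (2,0): R2 −= (-1)R0 → (0, -15/4, 13/4, 3/2)
pivot(1,1)=-11/4: scale R1 → (0, 1, 1, -2/11)
  clear (0,1): R0 −= (1/4)R1 → (1, 0, 0, 6/11)
  clear (2,1): R2 −= (-15/4)R1 → (0, 0, 7, 9/11)
pivot(2,2)=7: scale R2 → (0, 0, 1, 9/77)
  clear (1,2): R1 −= (1)R2 → (0, 1, 0, -23/77)

rank = 3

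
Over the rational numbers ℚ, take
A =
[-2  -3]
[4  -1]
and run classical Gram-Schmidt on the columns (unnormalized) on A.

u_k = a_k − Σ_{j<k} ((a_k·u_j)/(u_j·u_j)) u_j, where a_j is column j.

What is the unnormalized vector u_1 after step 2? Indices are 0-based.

u_1 = (-14/5, -7/5)

Step 1: u_0 = a_0 = (-2, 4).
Step 2: u_1 = a_1 − (1/10)·u_0 = (-14/5, -7/5).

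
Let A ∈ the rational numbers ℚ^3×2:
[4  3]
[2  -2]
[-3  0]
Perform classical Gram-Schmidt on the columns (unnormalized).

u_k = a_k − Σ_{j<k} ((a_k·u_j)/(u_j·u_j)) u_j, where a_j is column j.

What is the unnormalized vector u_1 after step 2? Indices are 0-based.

Step 1: u_0 = a_0 = (4, 2, -3).
Step 2: u_1 = a_1 − (8/29)·u_0 = (55/29, -74/29, 24/29).

u_1 = (55/29, -74/29, 24/29)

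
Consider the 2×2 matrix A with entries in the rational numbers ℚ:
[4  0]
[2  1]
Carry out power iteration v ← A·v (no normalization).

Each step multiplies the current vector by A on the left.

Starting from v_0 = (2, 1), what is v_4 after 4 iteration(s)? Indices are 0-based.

v_0 = (2, 1).
v_1 = A·v_0 = (8, 5).
v_2 = A·v_1 = (32, 21).
v_3 = A·v_2 = (128, 85).
v_4 = A·v_3 = (512, 341).

v_4 = (512, 341)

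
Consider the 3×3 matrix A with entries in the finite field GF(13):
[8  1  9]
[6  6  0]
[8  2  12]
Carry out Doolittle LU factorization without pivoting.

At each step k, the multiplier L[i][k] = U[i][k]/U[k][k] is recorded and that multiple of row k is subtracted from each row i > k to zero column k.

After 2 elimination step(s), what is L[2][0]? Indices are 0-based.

L[2][0] = 1

[col 0] pivot 8
  R1 -= 4*R0 → (0, 2, 3)  (L[1][0] := 4)
  R2 -= 1*R0 → (0, 1, 3)  (L[2][0] := 1)
[col 1] pivot 2
  R2 -= 7*R1 → (0, 0, 8)  (L[2][1] := 7)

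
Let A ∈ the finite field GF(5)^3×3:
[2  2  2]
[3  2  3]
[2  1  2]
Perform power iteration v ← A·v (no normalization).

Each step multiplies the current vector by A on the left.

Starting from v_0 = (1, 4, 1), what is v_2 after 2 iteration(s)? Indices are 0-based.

v_0 = (1, 4, 1).
v_1 = A·v_0 = (2, 4, 3).
v_2 = A·v_1 = (3, 3, 4).

v_2 = (3, 3, 4)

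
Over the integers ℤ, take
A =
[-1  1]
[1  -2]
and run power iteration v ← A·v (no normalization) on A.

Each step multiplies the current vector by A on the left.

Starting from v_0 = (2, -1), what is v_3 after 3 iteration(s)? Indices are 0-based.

v_0 = (2, -1).
v_1 = A·v_0 = (-3, 4).
v_2 = A·v_1 = (7, -11).
v_3 = A·v_2 = (-18, 29).

v_3 = (-18, 29)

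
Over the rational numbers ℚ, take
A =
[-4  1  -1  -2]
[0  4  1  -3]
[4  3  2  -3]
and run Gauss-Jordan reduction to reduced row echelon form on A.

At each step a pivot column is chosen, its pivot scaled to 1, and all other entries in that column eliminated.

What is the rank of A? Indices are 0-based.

[1] R0 /= -4  ⇒  (1, -1/4, 1/4, 1/2)
     R2 -= 4·R0  ⇒  (0, 4, 1, -5)
[2] R1 /= 4  ⇒  (0, 1, 1/4, -3/4)
     R0 -= -1/4·R1  ⇒  (1, 0, 5/16, 5/16)
     R2 -= 4·R1  ⇒  (0, 0, 0, -2)
column 2 empty below row 2
[3] R2 /= -2  ⇒  (0, 0, 0, 1)
     R0 -= 5/16·R2  ⇒  (1, 0, 5/16, 0)
     R1 -= -3/4·R2  ⇒  (0, 1, 1/4, 0)

rank = 3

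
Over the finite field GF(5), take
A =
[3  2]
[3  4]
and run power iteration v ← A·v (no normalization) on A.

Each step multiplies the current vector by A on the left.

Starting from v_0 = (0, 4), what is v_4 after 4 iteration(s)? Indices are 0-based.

v_0 = (0, 4).
v_1 = A·v_0 = (3, 1).
v_2 = A·v_1 = (1, 3).
v_3 = A·v_2 = (4, 0).
v_4 = A·v_3 = (2, 2).

v_4 = (2, 2)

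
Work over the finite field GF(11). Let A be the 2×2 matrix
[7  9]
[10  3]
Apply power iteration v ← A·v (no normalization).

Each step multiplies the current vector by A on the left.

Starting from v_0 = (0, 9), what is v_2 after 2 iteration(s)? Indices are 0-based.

v_2 = (7, 0)

v_0 = (0, 9).
v_1 = A·v_0 = (4, 5).
v_2 = A·v_1 = (7, 0).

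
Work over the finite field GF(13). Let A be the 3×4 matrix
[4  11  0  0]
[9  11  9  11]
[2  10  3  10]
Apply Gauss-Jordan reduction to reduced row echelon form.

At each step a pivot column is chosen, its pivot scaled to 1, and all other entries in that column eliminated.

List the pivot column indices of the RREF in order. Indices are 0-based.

pivot columns: 0, 1, 2

[1] R0 /= 4  ⇒  (1, 6, 0, 0)
     R1 -= 9·R0  ⇒  (0, 9, 9, 11)
     R2 -= 2·R0  ⇒  (0, 11, 3, 10)
[2] R1 /= 9  ⇒  (0, 1, 1, 7)
     R0 -= 6·R1  ⇒  (1, 0, 7, 10)
     R2 -= 11·R1  ⇒  (0, 0, 5, 11)
[3] R2 /= 5  ⇒  (0, 0, 1, 10)
     R0 -= 7·R2  ⇒  (1, 0, 0, 5)
     R1 -= 1·R2  ⇒  (0, 1, 0, 10)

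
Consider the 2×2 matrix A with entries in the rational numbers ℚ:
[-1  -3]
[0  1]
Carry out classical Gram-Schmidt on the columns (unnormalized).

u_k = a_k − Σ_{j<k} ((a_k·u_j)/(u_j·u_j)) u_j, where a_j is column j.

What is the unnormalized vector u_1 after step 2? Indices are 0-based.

u_1 = (0, 1)

Step 1: u_0 = a_0 = (-1, 0).
Step 2: u_1 = a_1 − (3)·u_0 = (0, 1).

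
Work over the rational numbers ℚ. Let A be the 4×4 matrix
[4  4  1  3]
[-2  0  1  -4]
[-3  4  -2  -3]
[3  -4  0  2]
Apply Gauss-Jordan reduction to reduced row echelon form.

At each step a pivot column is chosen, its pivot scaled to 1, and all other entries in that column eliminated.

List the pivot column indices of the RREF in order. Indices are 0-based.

pivot columns: 0, 1, 2, 3

[1] R0 /= 4  ⇒  (1, 1, 1/4, 3/4)
     R1 -= -2·R0  ⇒  (0, 2, 3/2, -5/2)
     R2 -= -3·R0  ⇒  (0, 7, -5/4, -3/4)
     R3 -= 3·R0  ⇒  (0, -7, -3/4, -1/4)
[2] R1 /= 2  ⇒  (0, 1, 3/4, -5/4)
     R0 -= 1·R1  ⇒  (1, 0, -1/2, 2)
     R2 -= 7·R1  ⇒  (0, 0, -13/2, 8)
     R3 -= -7·R1  ⇒  (0, 0, 9/2, -9)
[3] R2 /= -13/2  ⇒  (0, 0, 1, -16/13)
     R0 -= -1/2·R2  ⇒  (1, 0, 0, 18/13)
     R1 -= 3/4·R2  ⇒  (0, 1, 0, -17/52)
     R3 -= 9/2·R2  ⇒  (0, 0, 0, -45/13)
[4] R3 /= -45/13  ⇒  (0, 0, 0, 1)
     R0 -= 18/13·R3  ⇒  (1, 0, 0, 0)
     R1 -= -17/52·R3  ⇒  (0, 1, 0, 0)
     R2 -= -16/13·R3  ⇒  (0, 0, 1, 0)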